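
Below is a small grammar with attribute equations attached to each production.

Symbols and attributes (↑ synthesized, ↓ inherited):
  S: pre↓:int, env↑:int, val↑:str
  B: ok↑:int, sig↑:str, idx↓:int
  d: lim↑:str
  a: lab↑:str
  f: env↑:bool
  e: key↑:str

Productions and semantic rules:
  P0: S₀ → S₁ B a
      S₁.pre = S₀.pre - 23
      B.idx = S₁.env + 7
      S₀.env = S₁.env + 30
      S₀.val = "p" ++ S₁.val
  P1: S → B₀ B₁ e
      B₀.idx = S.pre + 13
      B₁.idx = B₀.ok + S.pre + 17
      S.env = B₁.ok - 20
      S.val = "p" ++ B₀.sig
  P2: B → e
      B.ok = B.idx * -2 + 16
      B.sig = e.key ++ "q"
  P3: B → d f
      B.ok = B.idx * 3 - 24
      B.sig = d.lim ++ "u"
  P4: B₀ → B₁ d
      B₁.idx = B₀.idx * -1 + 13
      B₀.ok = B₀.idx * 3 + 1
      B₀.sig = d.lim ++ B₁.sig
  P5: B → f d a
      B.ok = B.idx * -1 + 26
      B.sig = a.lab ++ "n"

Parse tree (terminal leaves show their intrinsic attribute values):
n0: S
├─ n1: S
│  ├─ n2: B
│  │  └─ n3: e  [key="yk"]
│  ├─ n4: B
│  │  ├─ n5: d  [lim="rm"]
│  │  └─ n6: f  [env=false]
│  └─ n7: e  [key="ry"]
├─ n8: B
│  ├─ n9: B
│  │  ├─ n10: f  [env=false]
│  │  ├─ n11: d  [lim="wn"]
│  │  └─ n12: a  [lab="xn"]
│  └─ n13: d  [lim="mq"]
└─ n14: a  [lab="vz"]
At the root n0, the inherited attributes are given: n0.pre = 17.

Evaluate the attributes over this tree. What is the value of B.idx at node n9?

1. n0.pre = 17  [given at root]
2. n1.pre = -6  [S₀.pre - 23]
3. n2.idx = 7  [S.pre + 13]
4. n3.key = "yk"  [terminal]
5. n2.ok = 2  [B.idx * -2 + 16]
6. n2.sig = "ykq"  [e.key ++ "q"]
7. n4.idx = 13  [B₀.ok + S.pre + 17]
8. n5.lim = "rm"  [terminal]
9. n6.env = false  [terminal]
10. n4.ok = 15  [B.idx * 3 - 24]
11. n4.sig = "rmu"  [d.lim ++ "u"]
12. n7.key = "ry"  [terminal]
13. n1.env = -5  [B₁.ok - 20]
14. n1.val = "pykq"  ["p" ++ B₀.sig]
15. n8.idx = 2  [S₁.env + 7]
16. n9.idx = 11  [B₀.idx * -1 + 13]
17. n10.env = false  [terminal]
18. n11.lim = "wn"  [terminal]
19. n12.lab = "xn"  [terminal]
20. n9.ok = 15  [B.idx * -1 + 26]
21. n9.sig = "xnn"  [a.lab ++ "n"]
22. n13.lim = "mq"  [terminal]
23. n8.ok = 7  [B₀.idx * 3 + 1]
24. n8.sig = "mqxnn"  [d.lim ++ B₁.sig]
25. n14.lab = "vz"  [terminal]
26. n0.env = 25  [S₁.env + 30]
27. n0.val = "ppykq"  ["p" ++ S₁.val]

11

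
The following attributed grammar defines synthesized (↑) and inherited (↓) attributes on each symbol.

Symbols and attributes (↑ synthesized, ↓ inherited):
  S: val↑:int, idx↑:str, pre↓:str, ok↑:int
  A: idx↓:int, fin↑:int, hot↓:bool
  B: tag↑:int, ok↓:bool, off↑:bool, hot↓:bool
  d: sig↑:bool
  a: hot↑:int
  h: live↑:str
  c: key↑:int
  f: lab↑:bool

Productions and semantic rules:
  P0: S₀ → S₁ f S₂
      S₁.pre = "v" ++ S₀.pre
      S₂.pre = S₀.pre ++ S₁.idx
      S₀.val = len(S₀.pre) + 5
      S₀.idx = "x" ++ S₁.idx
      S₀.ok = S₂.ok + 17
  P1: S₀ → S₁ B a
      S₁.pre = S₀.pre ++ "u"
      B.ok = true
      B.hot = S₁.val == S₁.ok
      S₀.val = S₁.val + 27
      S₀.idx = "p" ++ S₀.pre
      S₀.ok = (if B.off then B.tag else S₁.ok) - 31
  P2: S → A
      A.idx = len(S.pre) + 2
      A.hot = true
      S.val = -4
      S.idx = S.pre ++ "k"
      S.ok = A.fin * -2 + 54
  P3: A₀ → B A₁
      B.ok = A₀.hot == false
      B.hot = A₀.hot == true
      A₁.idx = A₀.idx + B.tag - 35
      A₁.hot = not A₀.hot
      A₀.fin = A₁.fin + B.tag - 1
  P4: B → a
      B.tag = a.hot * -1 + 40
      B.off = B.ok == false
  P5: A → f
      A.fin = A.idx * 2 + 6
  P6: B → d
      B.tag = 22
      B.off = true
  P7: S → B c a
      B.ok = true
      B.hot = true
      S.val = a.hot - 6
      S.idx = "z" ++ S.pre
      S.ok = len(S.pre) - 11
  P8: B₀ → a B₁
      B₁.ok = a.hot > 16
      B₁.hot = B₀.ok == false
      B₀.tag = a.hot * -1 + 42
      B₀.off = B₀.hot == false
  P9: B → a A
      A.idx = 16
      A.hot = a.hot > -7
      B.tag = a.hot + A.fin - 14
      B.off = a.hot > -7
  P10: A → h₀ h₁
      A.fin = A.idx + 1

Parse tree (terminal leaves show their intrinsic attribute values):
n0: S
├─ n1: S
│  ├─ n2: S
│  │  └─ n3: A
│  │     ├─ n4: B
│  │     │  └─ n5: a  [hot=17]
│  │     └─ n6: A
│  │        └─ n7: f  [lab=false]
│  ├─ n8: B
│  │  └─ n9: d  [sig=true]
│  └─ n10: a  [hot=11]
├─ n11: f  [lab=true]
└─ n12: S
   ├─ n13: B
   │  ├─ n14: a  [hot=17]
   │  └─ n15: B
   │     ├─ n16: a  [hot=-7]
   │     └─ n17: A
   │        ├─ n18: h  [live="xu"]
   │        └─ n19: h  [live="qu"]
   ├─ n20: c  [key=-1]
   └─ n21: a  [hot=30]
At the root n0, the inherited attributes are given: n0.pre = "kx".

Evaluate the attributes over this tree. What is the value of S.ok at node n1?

-9

1. n0.pre = "kx"  [given at root]
2. n1.pre = "vkx"  ["v" ++ S₀.pre]
3. n2.pre = "vkxu"  [S₀.pre ++ "u"]
4. n3.idx = 6  [len(S.pre) + 2]
5. n3.hot = true  [true]
6. n4.ok = false  [A₀.hot == false]
7. n4.hot = true  [A₀.hot == true]
8. n5.hot = 17  [terminal]
9. n4.tag = 23  [a.hot * -1 + 40]
10. n4.off = true  [B.ok == false]
11. n6.idx = -6  [A₀.idx + B.tag - 35]
12. n6.hot = false  [not A₀.hot]
13. n7.lab = false  [terminal]
14. n6.fin = -6  [A.idx * 2 + 6]
15. n3.fin = 16  [A₁.fin + B.tag - 1]
16. n2.val = -4  [-4]
17. n2.idx = "vkxuk"  [S.pre ++ "k"]
18. n2.ok = 22  [A.fin * -2 + 54]
19. n8.ok = true  [true]
20. n8.hot = false  [S₁.val == S₁.ok]
21. n9.sig = true  [terminal]
22. n8.tag = 22  [22]
23. n8.off = true  [true]
24. n10.hot = 11  [terminal]
25. n1.val = 23  [S₁.val + 27]
26. n1.idx = "pvkx"  ["p" ++ S₀.pre]
27. n1.ok = -9  [(if B.off then B.tag else S₁.ok) - 31]
28. n11.lab = true  [terminal]
29. n12.pre = "kxpvkx"  [S₀.pre ++ S₁.idx]
30. n13.ok = true  [true]
31. n13.hot = true  [true]
32. n14.hot = 17  [terminal]
33. n15.ok = true  [a.hot > 16]
34. n15.hot = false  [B₀.ok == false]
35. n16.hot = -7  [terminal]
36. n17.idx = 16  [16]
37. n17.hot = false  [a.hot > -7]
38. n18.live = "xu"  [terminal]
39. n19.live = "qu"  [terminal]
40. n17.fin = 17  [A.idx + 1]
41. n15.tag = -4  [a.hot + A.fin - 14]
42. n15.off = false  [a.hot > -7]
43. n13.tag = 25  [a.hot * -1 + 42]
44. n13.off = false  [B₀.hot == false]
45. n20.key = -1  [terminal]
46. n21.hot = 30  [terminal]
47. n12.val = 24  [a.hot - 6]
48. n12.idx = "zkxpvkx"  ["z" ++ S.pre]
49. n12.ok = -5  [len(S.pre) - 11]
50. n0.val = 7  [len(S₀.pre) + 5]
51. n0.idx = "xpvkx"  ["x" ++ S₁.idx]
52. n0.ok = 12  [S₂.ok + 17]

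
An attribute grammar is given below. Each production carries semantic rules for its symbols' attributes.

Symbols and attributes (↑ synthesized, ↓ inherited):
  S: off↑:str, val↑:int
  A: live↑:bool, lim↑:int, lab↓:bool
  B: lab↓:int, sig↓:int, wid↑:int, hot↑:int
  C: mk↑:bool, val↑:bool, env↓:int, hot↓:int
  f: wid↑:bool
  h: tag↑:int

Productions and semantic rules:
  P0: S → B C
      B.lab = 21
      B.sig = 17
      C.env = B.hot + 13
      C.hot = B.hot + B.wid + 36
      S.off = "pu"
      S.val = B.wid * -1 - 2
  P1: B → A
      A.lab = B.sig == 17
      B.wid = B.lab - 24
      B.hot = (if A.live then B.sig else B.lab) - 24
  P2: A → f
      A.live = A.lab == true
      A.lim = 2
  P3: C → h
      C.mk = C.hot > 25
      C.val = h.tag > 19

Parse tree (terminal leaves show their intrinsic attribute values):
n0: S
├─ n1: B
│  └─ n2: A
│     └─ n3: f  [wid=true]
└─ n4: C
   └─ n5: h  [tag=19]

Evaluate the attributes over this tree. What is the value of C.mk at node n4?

true

1. n1.lab = 21  [21]
2. n1.sig = 17  [17]
3. n2.lab = true  [B.sig == 17]
4. n3.wid = true  [terminal]
5. n2.live = true  [A.lab == true]
6. n2.lim = 2  [2]
7. n1.wid = -3  [B.lab - 24]
8. n1.hot = -7  [(if A.live then B.sig else B.lab) - 24]
9. n4.env = 6  [B.hot + 13]
10. n4.hot = 26  [B.hot + B.wid + 36]
11. n5.tag = 19  [terminal]
12. n4.mk = true  [C.hot > 25]
13. n4.val = false  [h.tag > 19]
14. n0.off = "pu"  ["pu"]
15. n0.val = 1  [B.wid * -1 - 2]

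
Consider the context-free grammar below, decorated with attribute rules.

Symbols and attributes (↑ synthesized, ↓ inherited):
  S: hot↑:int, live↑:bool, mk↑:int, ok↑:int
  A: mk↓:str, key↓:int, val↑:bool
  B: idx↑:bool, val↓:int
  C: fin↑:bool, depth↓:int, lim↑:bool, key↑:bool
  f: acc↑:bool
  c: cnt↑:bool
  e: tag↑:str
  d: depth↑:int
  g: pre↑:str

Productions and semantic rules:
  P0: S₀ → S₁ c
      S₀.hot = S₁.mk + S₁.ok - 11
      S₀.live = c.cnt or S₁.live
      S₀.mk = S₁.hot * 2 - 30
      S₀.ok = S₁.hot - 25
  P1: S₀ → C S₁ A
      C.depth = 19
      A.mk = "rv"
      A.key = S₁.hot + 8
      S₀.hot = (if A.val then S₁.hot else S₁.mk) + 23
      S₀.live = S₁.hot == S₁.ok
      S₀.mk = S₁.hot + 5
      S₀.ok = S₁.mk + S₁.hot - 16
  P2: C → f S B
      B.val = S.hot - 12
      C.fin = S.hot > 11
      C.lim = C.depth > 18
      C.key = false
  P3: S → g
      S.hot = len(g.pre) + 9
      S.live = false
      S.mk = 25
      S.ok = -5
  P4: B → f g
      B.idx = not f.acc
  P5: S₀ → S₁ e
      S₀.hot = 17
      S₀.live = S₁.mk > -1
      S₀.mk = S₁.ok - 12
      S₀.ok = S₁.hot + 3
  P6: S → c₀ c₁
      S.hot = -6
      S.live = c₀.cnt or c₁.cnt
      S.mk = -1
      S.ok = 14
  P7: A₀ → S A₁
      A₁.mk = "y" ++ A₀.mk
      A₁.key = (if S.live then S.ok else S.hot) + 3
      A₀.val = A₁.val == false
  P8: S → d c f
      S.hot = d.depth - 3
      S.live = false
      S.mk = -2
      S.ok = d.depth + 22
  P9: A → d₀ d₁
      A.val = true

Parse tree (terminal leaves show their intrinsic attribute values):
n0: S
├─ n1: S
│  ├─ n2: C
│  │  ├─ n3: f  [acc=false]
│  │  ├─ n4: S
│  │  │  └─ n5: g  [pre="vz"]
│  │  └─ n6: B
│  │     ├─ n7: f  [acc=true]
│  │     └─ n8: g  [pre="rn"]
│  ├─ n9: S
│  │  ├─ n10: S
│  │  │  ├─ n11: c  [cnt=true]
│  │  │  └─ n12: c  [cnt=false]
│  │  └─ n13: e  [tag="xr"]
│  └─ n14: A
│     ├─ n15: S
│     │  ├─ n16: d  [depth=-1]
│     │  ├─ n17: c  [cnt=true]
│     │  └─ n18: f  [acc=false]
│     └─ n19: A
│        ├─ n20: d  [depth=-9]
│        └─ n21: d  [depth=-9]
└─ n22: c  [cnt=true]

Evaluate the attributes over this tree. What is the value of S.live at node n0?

1. n2.depth = 19  [19]
2. n3.acc = false  [terminal]
3. n5.pre = "vz"  [terminal]
4. n4.hot = 11  [len(g.pre) + 9]
5. n4.live = false  [false]
6. n4.mk = 25  [25]
7. n4.ok = -5  [-5]
8. n6.val = -1  [S.hot - 12]
9. n7.acc = true  [terminal]
10. n8.pre = "rn"  [terminal]
11. n6.idx = false  [not f.acc]
12. n2.fin = false  [S.hot > 11]
13. n2.lim = true  [C.depth > 18]
14. n2.key = false  [false]
15. n11.cnt = true  [terminal]
16. n12.cnt = false  [terminal]
17. n10.hot = -6  [-6]
18. n10.live = true  [c₀.cnt or c₁.cnt]
19. n10.mk = -1  [-1]
20. n10.ok = 14  [14]
21. n13.tag = "xr"  [terminal]
22. n9.hot = 17  [17]
23. n9.live = false  [S₁.mk > -1]
24. n9.mk = 2  [S₁.ok - 12]
25. n9.ok = -3  [S₁.hot + 3]
26. n14.mk = "rv"  ["rv"]
27. n14.key = 25  [S₁.hot + 8]
28. n16.depth = -1  [terminal]
29. n17.cnt = true  [terminal]
30. n18.acc = false  [terminal]
31. n15.hot = -4  [d.depth - 3]
32. n15.live = false  [false]
33. n15.mk = -2  [-2]
34. n15.ok = 21  [d.depth + 22]
35. n19.mk = "yrv"  ["y" ++ A₀.mk]
36. n19.key = -1  [(if S.live then S.ok else S.hot) + 3]
37. n20.depth = -9  [terminal]
38. n21.depth = -9  [terminal]
39. n19.val = true  [true]
40. n14.val = false  [A₁.val == false]
41. n1.hot = 25  [(if A.val then S₁.hot else S₁.mk) + 23]
42. n1.live = false  [S₁.hot == S₁.ok]
43. n1.mk = 22  [S₁.hot + 5]
44. n1.ok = 3  [S₁.mk + S₁.hot - 16]
45. n22.cnt = true  [terminal]
46. n0.hot = 14  [S₁.mk + S₁.ok - 11]
47. n0.live = true  [c.cnt or S₁.live]
48. n0.mk = 20  [S₁.hot * 2 - 30]
49. n0.ok = 0  [S₁.hot - 25]

true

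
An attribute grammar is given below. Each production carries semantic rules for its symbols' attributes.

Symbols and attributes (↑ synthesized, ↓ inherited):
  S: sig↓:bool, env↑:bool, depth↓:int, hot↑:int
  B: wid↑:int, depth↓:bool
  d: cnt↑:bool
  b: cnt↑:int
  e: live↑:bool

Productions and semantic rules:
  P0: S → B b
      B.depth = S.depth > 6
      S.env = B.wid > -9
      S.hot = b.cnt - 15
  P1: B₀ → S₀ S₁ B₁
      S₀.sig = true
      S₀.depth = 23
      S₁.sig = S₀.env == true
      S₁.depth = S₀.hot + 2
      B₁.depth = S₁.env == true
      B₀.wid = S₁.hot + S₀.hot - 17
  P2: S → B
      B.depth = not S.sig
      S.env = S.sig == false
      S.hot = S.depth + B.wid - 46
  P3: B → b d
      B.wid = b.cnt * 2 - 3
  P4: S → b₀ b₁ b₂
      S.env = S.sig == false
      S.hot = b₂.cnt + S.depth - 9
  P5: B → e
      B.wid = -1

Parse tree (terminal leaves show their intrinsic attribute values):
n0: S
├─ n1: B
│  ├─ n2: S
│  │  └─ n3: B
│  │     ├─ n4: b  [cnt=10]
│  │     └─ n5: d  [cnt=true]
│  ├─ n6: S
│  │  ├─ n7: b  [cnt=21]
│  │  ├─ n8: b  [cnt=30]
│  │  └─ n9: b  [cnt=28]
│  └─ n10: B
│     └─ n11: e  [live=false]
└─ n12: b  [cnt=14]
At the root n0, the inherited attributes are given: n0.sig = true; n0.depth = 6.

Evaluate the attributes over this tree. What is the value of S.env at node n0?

1. n0.sig = true  [given at root]
2. n0.depth = 6  [given at root]
3. n1.depth = false  [S.depth > 6]
4. n2.sig = true  [true]
5. n2.depth = 23  [23]
6. n3.depth = false  [not S.sig]
7. n4.cnt = 10  [terminal]
8. n5.cnt = true  [terminal]
9. n3.wid = 17  [b.cnt * 2 - 3]
10. n2.env = false  [S.sig == false]
11. n2.hot = -6  [S.depth + B.wid - 46]
12. n6.sig = false  [S₀.env == true]
13. n6.depth = -4  [S₀.hot + 2]
14. n7.cnt = 21  [terminal]
15. n8.cnt = 30  [terminal]
16. n9.cnt = 28  [terminal]
17. n6.env = true  [S.sig == false]
18. n6.hot = 15  [b₂.cnt + S.depth - 9]
19. n10.depth = true  [S₁.env == true]
20. n11.live = false  [terminal]
21. n10.wid = -1  [-1]
22. n1.wid = -8  [S₁.hot + S₀.hot - 17]
23. n12.cnt = 14  [terminal]
24. n0.env = true  [B.wid > -9]
25. n0.hot = -1  [b.cnt - 15]

true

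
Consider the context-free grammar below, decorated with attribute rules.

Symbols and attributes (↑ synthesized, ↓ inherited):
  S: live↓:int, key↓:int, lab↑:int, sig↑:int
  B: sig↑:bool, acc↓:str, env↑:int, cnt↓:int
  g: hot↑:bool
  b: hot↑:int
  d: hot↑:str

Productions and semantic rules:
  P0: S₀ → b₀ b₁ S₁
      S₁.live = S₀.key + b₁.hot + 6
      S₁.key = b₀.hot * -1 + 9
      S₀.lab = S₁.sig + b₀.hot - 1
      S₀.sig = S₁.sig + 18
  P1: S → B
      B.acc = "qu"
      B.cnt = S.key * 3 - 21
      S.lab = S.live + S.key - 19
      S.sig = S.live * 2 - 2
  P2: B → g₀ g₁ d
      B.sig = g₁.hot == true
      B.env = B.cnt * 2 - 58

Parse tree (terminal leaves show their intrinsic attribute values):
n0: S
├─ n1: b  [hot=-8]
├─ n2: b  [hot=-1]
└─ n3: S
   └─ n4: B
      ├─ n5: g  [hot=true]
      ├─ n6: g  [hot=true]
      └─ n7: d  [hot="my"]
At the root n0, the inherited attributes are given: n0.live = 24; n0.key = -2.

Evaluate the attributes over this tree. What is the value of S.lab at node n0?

1. n0.live = 24  [given at root]
2. n0.key = -2  [given at root]
3. n1.hot = -8  [terminal]
4. n2.hot = -1  [terminal]
5. n3.live = 3  [S₀.key + b₁.hot + 6]
6. n3.key = 17  [b₀.hot * -1 + 9]
7. n4.acc = "qu"  ["qu"]
8. n4.cnt = 30  [S.key * 3 - 21]
9. n5.hot = true  [terminal]
10. n6.hot = true  [terminal]
11. n7.hot = "my"  [terminal]
12. n4.sig = true  [g₁.hot == true]
13. n4.env = 2  [B.cnt * 2 - 58]
14. n3.lab = 1  [S.live + S.key - 19]
15. n3.sig = 4  [S.live * 2 - 2]
16. n0.lab = -5  [S₁.sig + b₀.hot - 1]
17. n0.sig = 22  [S₁.sig + 18]

-5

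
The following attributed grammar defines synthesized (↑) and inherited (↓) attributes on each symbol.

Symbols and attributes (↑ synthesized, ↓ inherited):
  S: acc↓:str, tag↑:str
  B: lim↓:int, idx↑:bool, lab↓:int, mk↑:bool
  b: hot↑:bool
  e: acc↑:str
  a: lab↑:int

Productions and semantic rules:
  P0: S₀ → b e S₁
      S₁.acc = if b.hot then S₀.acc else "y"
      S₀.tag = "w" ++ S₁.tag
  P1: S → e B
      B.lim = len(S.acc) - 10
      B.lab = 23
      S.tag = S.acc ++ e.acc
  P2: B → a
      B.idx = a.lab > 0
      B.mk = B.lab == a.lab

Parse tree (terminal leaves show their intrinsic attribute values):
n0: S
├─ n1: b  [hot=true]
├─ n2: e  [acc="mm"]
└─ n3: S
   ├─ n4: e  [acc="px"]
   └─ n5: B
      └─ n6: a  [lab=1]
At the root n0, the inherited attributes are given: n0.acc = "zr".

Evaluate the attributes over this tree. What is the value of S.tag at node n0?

"wzrpx"

1. n0.acc = "zr"  [given at root]
2. n1.hot = true  [terminal]
3. n2.acc = "mm"  [terminal]
4. n3.acc = "zr"  [if b.hot then S₀.acc else "y"]
5. n4.acc = "px"  [terminal]
6. n5.lim = -8  [len(S.acc) - 10]
7. n5.lab = 23  [23]
8. n6.lab = 1  [terminal]
9. n5.idx = true  [a.lab > 0]
10. n5.mk = false  [B.lab == a.lab]
11. n3.tag = "zrpx"  [S.acc ++ e.acc]
12. n0.tag = "wzrpx"  ["w" ++ S₁.tag]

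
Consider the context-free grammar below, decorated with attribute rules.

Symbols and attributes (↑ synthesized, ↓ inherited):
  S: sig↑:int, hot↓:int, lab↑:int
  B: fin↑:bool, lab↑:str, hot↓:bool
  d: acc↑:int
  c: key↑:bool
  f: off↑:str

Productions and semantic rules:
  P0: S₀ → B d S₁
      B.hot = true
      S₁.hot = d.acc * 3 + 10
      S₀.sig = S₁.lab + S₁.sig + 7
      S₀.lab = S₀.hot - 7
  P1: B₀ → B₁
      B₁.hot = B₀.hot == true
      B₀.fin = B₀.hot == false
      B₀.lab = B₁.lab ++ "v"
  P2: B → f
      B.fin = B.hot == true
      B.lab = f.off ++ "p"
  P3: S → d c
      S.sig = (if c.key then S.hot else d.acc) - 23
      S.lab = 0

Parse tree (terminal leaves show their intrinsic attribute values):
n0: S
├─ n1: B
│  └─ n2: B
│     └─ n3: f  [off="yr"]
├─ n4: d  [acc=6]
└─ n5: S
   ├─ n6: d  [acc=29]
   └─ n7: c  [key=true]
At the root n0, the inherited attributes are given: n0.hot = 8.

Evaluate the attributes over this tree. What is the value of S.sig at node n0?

12

1. n0.hot = 8  [given at root]
2. n1.hot = true  [true]
3. n2.hot = true  [B₀.hot == true]
4. n3.off = "yr"  [terminal]
5. n2.fin = true  [B.hot == true]
6. n2.lab = "yrp"  [f.off ++ "p"]
7. n1.fin = false  [B₀.hot == false]
8. n1.lab = "yrpv"  [B₁.lab ++ "v"]
9. n4.acc = 6  [terminal]
10. n5.hot = 28  [d.acc * 3 + 10]
11. n6.acc = 29  [terminal]
12. n7.key = true  [terminal]
13. n5.sig = 5  [(if c.key then S.hot else d.acc) - 23]
14. n5.lab = 0  [0]
15. n0.sig = 12  [S₁.lab + S₁.sig + 7]
16. n0.lab = 1  [S₀.hot - 7]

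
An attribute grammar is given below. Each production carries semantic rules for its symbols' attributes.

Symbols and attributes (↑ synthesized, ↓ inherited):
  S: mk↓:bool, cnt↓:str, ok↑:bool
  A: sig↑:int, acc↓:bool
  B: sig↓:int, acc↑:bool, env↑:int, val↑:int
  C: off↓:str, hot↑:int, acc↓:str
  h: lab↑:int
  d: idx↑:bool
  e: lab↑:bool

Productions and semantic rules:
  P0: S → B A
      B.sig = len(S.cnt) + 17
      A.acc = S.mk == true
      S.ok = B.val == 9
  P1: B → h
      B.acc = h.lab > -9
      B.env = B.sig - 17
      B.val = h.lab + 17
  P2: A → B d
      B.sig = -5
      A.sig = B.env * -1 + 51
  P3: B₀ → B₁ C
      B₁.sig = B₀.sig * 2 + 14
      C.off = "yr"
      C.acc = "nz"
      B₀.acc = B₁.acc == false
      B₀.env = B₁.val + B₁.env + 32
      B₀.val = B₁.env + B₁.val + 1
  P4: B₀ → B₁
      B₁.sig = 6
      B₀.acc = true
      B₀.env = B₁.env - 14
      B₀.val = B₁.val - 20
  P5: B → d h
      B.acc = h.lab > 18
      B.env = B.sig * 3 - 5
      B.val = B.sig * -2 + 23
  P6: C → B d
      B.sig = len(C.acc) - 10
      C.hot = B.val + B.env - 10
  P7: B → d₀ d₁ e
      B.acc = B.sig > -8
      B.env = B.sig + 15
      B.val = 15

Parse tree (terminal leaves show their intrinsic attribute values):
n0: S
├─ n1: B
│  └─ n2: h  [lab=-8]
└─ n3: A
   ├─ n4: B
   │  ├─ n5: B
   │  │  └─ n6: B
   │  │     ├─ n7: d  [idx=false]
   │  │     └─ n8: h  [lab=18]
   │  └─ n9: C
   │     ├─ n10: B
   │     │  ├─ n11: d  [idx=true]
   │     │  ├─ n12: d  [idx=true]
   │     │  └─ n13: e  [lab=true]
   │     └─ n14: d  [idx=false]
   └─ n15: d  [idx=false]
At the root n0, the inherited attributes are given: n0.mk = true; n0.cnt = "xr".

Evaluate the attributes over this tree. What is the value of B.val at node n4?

1. n0.mk = true  [given at root]
2. n0.cnt = "xr"  [given at root]
3. n1.sig = 19  [len(S.cnt) + 17]
4. n2.lab = -8  [terminal]
5. n1.acc = true  [h.lab > -9]
6. n1.env = 2  [B.sig - 17]
7. n1.val = 9  [h.lab + 17]
8. n3.acc = true  [S.mk == true]
9. n4.sig = -5  [-5]
10. n5.sig = 4  [B₀.sig * 2 + 14]
11. n6.sig = 6  [6]
12. n7.idx = false  [terminal]
13. n8.lab = 18  [terminal]
14. n6.acc = false  [h.lab > 18]
15. n6.env = 13  [B.sig * 3 - 5]
16. n6.val = 11  [B.sig * -2 + 23]
17. n5.acc = true  [true]
18. n5.env = -1  [B₁.env - 14]
19. n5.val = -9  [B₁.val - 20]
20. n9.off = "yr"  ["yr"]
21. n9.acc = "nz"  ["nz"]
22. n10.sig = -8  [len(C.acc) - 10]
23. n11.idx = true  [terminal]
24. n12.idx = true  [terminal]
25. n13.lab = true  [terminal]
26. n10.acc = false  [B.sig > -8]
27. n10.env = 7  [B.sig + 15]
28. n10.val = 15  [15]
29. n14.idx = false  [terminal]
30. n9.hot = 12  [B.val + B.env - 10]
31. n4.acc = false  [B₁.acc == false]
32. n4.env = 22  [B₁.val + B₁.env + 32]
33. n4.val = -9  [B₁.env + B₁.val + 1]
34. n15.idx = false  [terminal]
35. n3.sig = 29  [B.env * -1 + 51]
36. n0.ok = true  [B.val == 9]

-9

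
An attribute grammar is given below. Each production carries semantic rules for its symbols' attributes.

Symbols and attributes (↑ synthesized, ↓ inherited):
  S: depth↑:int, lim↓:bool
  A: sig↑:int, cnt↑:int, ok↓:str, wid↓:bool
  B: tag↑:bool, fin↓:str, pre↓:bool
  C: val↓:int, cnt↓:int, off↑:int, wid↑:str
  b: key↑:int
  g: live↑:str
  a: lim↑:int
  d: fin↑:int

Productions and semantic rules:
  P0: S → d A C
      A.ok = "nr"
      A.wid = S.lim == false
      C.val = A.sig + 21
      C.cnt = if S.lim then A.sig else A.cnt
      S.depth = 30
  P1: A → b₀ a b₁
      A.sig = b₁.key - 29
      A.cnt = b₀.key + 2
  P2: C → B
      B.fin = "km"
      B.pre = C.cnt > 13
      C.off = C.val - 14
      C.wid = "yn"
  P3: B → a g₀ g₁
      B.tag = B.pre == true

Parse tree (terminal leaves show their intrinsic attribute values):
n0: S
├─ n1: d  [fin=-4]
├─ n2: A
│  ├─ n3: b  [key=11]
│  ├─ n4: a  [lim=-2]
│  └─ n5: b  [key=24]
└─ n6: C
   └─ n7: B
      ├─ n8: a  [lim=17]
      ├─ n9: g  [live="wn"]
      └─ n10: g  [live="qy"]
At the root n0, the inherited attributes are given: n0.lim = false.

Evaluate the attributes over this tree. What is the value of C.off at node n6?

2

1. n0.lim = false  [given at root]
2. n1.fin = -4  [terminal]
3. n2.ok = "nr"  ["nr"]
4. n2.wid = true  [S.lim == false]
5. n3.key = 11  [terminal]
6. n4.lim = -2  [terminal]
7. n5.key = 24  [terminal]
8. n2.sig = -5  [b₁.key - 29]
9. n2.cnt = 13  [b₀.key + 2]
10. n6.val = 16  [A.sig + 21]
11. n6.cnt = 13  [if S.lim then A.sig else A.cnt]
12. n7.fin = "km"  ["km"]
13. n7.pre = false  [C.cnt > 13]
14. n8.lim = 17  [terminal]
15. n9.live = "wn"  [terminal]
16. n10.live = "qy"  [terminal]
17. n7.tag = false  [B.pre == true]
18. n6.off = 2  [C.val - 14]
19. n6.wid = "yn"  ["yn"]
20. n0.depth = 30  [30]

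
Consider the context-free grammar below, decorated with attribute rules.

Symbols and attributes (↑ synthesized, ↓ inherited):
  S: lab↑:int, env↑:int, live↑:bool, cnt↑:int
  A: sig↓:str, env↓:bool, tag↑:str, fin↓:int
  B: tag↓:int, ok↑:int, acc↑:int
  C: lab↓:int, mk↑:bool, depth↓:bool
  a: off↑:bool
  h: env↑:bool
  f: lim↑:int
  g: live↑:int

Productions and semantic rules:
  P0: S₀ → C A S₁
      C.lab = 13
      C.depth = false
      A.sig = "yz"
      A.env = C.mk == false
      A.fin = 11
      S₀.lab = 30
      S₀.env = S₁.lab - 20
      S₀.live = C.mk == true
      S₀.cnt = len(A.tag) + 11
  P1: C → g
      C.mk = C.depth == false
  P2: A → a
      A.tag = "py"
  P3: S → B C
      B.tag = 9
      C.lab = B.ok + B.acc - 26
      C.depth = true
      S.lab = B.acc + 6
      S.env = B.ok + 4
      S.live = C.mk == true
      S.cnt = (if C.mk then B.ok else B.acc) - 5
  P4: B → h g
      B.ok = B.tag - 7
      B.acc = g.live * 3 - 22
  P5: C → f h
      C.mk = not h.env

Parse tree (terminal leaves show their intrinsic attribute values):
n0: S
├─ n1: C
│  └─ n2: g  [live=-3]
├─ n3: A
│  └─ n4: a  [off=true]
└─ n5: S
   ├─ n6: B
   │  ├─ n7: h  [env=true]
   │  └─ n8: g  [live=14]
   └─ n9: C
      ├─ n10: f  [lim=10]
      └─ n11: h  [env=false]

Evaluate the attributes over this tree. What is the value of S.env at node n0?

6

1. n1.lab = 13  [13]
2. n1.depth = false  [false]
3. n2.live = -3  [terminal]
4. n1.mk = true  [C.depth == false]
5. n3.sig = "yz"  ["yz"]
6. n3.env = false  [C.mk == false]
7. n3.fin = 11  [11]
8. n4.off = true  [terminal]
9. n3.tag = "py"  ["py"]
10. n6.tag = 9  [9]
11. n7.env = true  [terminal]
12. n8.live = 14  [terminal]
13. n6.ok = 2  [B.tag - 7]
14. n6.acc = 20  [g.live * 3 - 22]
15. n9.lab = -4  [B.ok + B.acc - 26]
16. n9.depth = true  [true]
17. n10.lim = 10  [terminal]
18. n11.env = false  [terminal]
19. n9.mk = true  [not h.env]
20. n5.lab = 26  [B.acc + 6]
21. n5.env = 6  [B.ok + 4]
22. n5.live = true  [C.mk == true]
23. n5.cnt = -3  [(if C.mk then B.ok else B.acc) - 5]
24. n0.lab = 30  [30]
25. n0.env = 6  [S₁.lab - 20]
26. n0.live = true  [C.mk == true]
27. n0.cnt = 13  [len(A.tag) + 11]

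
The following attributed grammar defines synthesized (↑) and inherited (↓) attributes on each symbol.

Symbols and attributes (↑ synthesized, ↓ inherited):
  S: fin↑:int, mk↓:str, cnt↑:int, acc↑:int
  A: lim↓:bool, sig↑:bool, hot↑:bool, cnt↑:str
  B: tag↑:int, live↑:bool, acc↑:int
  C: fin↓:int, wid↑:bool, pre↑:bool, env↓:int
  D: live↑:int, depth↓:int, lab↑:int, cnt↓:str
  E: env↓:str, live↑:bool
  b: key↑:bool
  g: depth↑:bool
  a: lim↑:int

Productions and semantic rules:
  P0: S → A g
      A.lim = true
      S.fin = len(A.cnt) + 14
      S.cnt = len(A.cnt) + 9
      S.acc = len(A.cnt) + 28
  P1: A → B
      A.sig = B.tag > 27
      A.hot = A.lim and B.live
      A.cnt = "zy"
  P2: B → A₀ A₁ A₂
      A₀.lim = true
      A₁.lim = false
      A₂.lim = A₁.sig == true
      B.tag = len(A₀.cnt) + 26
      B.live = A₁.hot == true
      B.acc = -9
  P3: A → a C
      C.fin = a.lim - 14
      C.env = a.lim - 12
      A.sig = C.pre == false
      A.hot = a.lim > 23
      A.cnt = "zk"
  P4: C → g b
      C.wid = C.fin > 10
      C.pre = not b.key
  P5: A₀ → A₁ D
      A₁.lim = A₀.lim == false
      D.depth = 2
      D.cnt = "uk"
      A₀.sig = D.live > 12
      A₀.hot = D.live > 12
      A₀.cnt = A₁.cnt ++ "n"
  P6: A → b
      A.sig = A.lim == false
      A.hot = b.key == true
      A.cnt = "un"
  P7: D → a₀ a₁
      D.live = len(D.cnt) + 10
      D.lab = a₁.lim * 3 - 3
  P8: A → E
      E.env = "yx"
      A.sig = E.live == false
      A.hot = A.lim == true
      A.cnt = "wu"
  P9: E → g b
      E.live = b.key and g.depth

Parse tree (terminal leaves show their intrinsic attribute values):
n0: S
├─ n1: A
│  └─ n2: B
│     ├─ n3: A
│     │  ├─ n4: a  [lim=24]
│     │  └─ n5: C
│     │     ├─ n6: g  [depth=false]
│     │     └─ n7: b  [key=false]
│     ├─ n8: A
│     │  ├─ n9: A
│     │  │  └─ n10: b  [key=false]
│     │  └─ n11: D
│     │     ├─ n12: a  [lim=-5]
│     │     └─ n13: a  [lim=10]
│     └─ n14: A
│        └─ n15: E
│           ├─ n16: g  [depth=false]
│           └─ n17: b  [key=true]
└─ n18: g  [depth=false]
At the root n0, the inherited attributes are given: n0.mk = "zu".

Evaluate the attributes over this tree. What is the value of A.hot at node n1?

1. n0.mk = "zu"  [given at root]
2. n1.lim = true  [true]
3. n3.lim = true  [true]
4. n4.lim = 24  [terminal]
5. n5.fin = 10  [a.lim - 14]
6. n5.env = 12  [a.lim - 12]
7. n6.depth = false  [terminal]
8. n7.key = false  [terminal]
9. n5.wid = false  [C.fin > 10]
10. n5.pre = true  [not b.key]
11. n3.sig = false  [C.pre == false]
12. n3.hot = true  [a.lim > 23]
13. n3.cnt = "zk"  ["zk"]
14. n8.lim = false  [false]
15. n9.lim = true  [A₀.lim == false]
16. n10.key = false  [terminal]
17. n9.sig = false  [A.lim == false]
18. n9.hot = false  [b.key == true]
19. n9.cnt = "un"  ["un"]
20. n11.depth = 2  [2]
21. n11.cnt = "uk"  ["uk"]
22. n12.lim = -5  [terminal]
23. n13.lim = 10  [terminal]
24. n11.live = 12  [len(D.cnt) + 10]
25. n11.lab = 27  [a₁.lim * 3 - 3]
26. n8.sig = false  [D.live > 12]
27. n8.hot = false  [D.live > 12]
28. n8.cnt = "unn"  [A₁.cnt ++ "n"]
29. n14.lim = false  [A₁.sig == true]
30. n15.env = "yx"  ["yx"]
31. n16.depth = false  [terminal]
32. n17.key = true  [terminal]
33. n15.live = false  [b.key and g.depth]
34. n14.sig = true  [E.live == false]
35. n14.hot = false  [A.lim == true]
36. n14.cnt = "wu"  ["wu"]
37. n2.tag = 28  [len(A₀.cnt) + 26]
38. n2.live = false  [A₁.hot == true]
39. n2.acc = -9  [-9]
40. n1.sig = true  [B.tag > 27]
41. n1.hot = false  [A.lim and B.live]
42. n1.cnt = "zy"  ["zy"]
43. n18.depth = false  [terminal]
44. n0.fin = 16  [len(A.cnt) + 14]
45. n0.cnt = 11  [len(A.cnt) + 9]
46. n0.acc = 30  [len(A.cnt) + 28]

false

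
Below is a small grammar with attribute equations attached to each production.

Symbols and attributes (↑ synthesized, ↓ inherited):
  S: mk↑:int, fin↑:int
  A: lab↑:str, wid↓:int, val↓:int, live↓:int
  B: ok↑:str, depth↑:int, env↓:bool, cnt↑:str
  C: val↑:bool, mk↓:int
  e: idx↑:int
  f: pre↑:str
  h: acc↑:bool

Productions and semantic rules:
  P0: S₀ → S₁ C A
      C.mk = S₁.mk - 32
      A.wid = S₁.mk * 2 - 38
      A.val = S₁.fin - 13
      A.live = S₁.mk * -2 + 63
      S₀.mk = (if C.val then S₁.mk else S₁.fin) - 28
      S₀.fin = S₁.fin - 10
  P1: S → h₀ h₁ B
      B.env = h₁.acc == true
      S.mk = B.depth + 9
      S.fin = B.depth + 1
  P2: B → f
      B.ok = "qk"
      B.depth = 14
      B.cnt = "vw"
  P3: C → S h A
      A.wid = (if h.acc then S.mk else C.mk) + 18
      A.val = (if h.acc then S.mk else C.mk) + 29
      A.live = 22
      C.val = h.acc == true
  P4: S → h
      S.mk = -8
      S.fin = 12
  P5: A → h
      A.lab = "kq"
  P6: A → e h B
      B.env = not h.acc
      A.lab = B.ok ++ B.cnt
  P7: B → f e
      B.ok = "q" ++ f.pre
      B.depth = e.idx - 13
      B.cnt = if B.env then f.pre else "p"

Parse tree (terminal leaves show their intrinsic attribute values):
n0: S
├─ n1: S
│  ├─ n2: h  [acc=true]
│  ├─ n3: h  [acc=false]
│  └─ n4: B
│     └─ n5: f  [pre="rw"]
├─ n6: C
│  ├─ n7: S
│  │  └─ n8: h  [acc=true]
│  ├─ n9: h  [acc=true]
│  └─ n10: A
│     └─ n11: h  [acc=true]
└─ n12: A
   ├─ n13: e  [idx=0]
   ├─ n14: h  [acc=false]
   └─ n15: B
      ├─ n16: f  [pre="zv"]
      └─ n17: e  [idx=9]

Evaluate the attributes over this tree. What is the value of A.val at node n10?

1. n2.acc = true  [terminal]
2. n3.acc = false  [terminal]
3. n4.env = false  [h₁.acc == true]
4. n5.pre = "rw"  [terminal]
5. n4.ok = "qk"  ["qk"]
6. n4.depth = 14  [14]
7. n4.cnt = "vw"  ["vw"]
8. n1.mk = 23  [B.depth + 9]
9. n1.fin = 15  [B.depth + 1]
10. n6.mk = -9  [S₁.mk - 32]
11. n8.acc = true  [terminal]
12. n7.mk = -8  [-8]
13. n7.fin = 12  [12]
14. n9.acc = true  [terminal]
15. n10.wid = 10  [(if h.acc then S.mk else C.mk) + 18]
16. n10.val = 21  [(if h.acc then S.mk else C.mk) + 29]
17. n10.live = 22  [22]
18. n11.acc = true  [terminal]
19. n10.lab = "kq"  ["kq"]
20. n6.val = true  [h.acc == true]
21. n12.wid = 8  [S₁.mk * 2 - 38]
22. n12.val = 2  [S₁.fin - 13]
23. n12.live = 17  [S₁.mk * -2 + 63]
24. n13.idx = 0  [terminal]
25. n14.acc = false  [terminal]
26. n15.env = true  [not h.acc]
27. n16.pre = "zv"  [terminal]
28. n17.idx = 9  [terminal]
29. n15.ok = "qzv"  ["q" ++ f.pre]
30. n15.depth = -4  [e.idx - 13]
31. n15.cnt = "zv"  [if B.env then f.pre else "p"]
32. n12.lab = "qzvzv"  [B.ok ++ B.cnt]
33. n0.mk = -5  [(if C.val then S₁.mk else S₁.fin) - 28]
34. n0.fin = 5  [S₁.fin - 10]

21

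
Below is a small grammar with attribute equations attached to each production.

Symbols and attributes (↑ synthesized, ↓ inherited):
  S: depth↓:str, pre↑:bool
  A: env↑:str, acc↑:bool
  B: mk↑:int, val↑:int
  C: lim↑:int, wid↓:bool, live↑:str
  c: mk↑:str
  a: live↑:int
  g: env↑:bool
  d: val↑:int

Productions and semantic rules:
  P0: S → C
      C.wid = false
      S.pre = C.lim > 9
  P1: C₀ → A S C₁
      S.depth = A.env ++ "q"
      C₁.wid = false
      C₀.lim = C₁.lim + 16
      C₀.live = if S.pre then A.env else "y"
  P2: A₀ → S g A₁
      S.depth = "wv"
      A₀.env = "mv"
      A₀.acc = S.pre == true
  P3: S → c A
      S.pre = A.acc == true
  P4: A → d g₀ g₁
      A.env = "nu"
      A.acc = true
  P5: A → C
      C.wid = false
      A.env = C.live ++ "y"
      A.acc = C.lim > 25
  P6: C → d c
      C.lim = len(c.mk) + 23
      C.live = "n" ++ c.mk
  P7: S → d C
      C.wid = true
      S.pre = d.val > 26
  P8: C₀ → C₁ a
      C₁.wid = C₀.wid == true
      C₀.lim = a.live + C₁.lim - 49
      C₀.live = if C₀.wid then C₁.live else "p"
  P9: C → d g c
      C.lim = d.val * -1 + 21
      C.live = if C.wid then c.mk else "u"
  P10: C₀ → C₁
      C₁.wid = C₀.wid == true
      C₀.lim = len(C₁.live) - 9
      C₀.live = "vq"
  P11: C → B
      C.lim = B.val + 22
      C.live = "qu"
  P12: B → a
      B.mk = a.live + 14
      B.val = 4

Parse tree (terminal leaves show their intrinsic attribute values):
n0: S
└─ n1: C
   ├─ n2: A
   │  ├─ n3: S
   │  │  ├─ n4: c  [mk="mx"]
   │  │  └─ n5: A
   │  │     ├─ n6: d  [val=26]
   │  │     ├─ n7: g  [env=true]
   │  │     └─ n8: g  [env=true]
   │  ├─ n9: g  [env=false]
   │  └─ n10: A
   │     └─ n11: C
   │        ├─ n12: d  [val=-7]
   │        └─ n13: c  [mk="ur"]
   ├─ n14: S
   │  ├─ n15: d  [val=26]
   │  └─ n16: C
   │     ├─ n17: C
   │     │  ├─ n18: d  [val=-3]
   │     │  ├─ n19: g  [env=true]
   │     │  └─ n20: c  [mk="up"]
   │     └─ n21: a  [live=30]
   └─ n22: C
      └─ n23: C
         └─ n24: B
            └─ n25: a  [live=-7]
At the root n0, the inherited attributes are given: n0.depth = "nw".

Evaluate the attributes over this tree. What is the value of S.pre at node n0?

false

1. n0.depth = "nw"  [given at root]
2. n1.wid = false  [false]
3. n3.depth = "wv"  ["wv"]
4. n4.mk = "mx"  [terminal]
5. n6.val = 26  [terminal]
6. n7.env = true  [terminal]
7. n8.env = true  [terminal]
8. n5.env = "nu"  ["nu"]
9. n5.acc = true  [true]
10. n3.pre = true  [A.acc == true]
11. n9.env = false  [terminal]
12. n11.wid = false  [false]
13. n12.val = -7  [terminal]
14. n13.mk = "ur"  [terminal]
15. n11.lim = 25  [len(c.mk) + 23]
16. n11.live = "nur"  ["n" ++ c.mk]
17. n10.env = "nury"  [C.live ++ "y"]
18. n10.acc = false  [C.lim > 25]
19. n2.env = "mv"  ["mv"]
20. n2.acc = true  [S.pre == true]
21. n14.depth = "mvq"  [A.env ++ "q"]
22. n15.val = 26  [terminal]
23. n16.wid = true  [true]
24. n17.wid = true  [C₀.wid == true]
25. n18.val = -3  [terminal]
26. n19.env = true  [terminal]
27. n20.mk = "up"  [terminal]
28. n17.lim = 24  [d.val * -1 + 21]
29. n17.live = "up"  [if C.wid then c.mk else "u"]
30. n21.live = 30  [terminal]
31. n16.lim = 5  [a.live + C₁.lim - 49]
32. n16.live = "up"  [if C₀.wid then C₁.live else "p"]
33. n14.pre = false  [d.val > 26]
34. n22.wid = false  [false]
35. n23.wid = false  [C₀.wid == true]
36. n25.live = -7  [terminal]
37. n24.mk = 7  [a.live + 14]
38. n24.val = 4  [4]
39. n23.lim = 26  [B.val + 22]
40. n23.live = "qu"  ["qu"]
41. n22.lim = -7  [len(C₁.live) - 9]
42. n22.live = "vq"  ["vq"]
43. n1.lim = 9  [C₁.lim + 16]
44. n1.live = "y"  [if S.pre then A.env else "y"]
45. n0.pre = false  [C.lim > 9]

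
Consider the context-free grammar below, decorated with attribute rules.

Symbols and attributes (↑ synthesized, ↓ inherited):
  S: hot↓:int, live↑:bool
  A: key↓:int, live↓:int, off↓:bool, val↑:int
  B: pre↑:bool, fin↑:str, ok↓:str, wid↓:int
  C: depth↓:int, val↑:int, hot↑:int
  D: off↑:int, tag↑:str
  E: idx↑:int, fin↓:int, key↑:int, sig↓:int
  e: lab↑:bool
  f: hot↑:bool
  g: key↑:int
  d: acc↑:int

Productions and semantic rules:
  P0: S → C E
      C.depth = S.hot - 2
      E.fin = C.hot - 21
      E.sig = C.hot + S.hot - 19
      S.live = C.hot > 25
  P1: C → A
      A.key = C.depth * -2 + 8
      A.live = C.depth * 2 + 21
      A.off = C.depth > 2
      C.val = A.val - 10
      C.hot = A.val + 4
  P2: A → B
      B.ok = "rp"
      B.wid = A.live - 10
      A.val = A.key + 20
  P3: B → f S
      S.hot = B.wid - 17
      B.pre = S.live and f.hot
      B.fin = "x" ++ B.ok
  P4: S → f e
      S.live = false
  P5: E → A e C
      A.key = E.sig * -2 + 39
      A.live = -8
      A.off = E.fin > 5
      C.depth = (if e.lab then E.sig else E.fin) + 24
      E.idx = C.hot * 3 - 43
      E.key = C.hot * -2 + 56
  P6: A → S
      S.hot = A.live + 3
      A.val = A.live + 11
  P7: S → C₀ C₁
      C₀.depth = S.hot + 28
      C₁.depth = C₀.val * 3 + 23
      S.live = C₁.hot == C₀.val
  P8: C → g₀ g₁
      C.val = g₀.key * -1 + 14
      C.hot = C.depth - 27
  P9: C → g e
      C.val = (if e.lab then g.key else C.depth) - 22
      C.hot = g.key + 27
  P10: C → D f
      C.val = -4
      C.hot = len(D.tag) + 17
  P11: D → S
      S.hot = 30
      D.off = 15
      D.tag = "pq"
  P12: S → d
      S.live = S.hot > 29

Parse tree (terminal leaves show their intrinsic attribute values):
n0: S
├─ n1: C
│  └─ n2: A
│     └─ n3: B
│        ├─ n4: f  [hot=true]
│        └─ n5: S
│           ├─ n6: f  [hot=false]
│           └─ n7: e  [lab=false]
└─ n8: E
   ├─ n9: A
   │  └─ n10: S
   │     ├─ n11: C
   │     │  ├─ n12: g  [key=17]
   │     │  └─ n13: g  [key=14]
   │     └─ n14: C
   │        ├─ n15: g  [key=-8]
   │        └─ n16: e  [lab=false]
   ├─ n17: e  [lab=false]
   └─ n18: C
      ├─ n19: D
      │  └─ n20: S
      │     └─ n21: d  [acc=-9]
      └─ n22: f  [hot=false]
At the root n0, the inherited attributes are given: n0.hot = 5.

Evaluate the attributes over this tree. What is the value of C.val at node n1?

1. n0.hot = 5  [given at root]
2. n1.depth = 3  [S.hot - 2]
3. n2.key = 2  [C.depth * -2 + 8]
4. n2.live = 27  [C.depth * 2 + 21]
5. n2.off = true  [C.depth > 2]
6. n3.ok = "rp"  ["rp"]
7. n3.wid = 17  [A.live - 10]
8. n4.hot = true  [terminal]
9. n5.hot = 0  [B.wid - 17]
10. n6.hot = false  [terminal]
11. n7.lab = false  [terminal]
12. n5.live = false  [false]
13. n3.pre = false  [S.live and f.hot]
14. n3.fin = "xrp"  ["x" ++ B.ok]
15. n2.val = 22  [A.key + 20]
16. n1.val = 12  [A.val - 10]
17. n1.hot = 26  [A.val + 4]
18. n8.fin = 5  [C.hot - 21]
19. n8.sig = 12  [C.hot + S.hot - 19]
20. n9.key = 15  [E.sig * -2 + 39]
21. n9.live = -8  [-8]
22. n9.off = false  [E.fin > 5]
23. n10.hot = -5  [A.live + 3]
24. n11.depth = 23  [S.hot + 28]
25. n12.key = 17  [terminal]
26. n13.key = 14  [terminal]
27. n11.val = -3  [g₀.key * -1 + 14]
28. n11.hot = -4  [C.depth - 27]
29. n14.depth = 14  [C₀.val * 3 + 23]
30. n15.key = -8  [terminal]
31. n16.lab = false  [terminal]
32. n14.val = -8  [(if e.lab then g.key else C.depth) - 22]
33. n14.hot = 19  [g.key + 27]
34. n10.live = false  [C₁.hot == C₀.val]
35. n9.val = 3  [A.live + 11]
36. n17.lab = false  [terminal]
37. n18.depth = 29  [(if e.lab then E.sig else E.fin) + 24]
38. n20.hot = 30  [30]
39. n21.acc = -9  [terminal]
40. n20.live = true  [S.hot > 29]
41. n19.off = 15  [15]
42. n19.tag = "pq"  ["pq"]
43. n22.hot = false  [terminal]
44. n18.val = -4  [-4]
45. n18.hot = 19  [len(D.tag) + 17]
46. n8.idx = 14  [C.hot * 3 - 43]
47. n8.key = 18  [C.hot * -2 + 56]
48. n0.live = true  [C.hot > 25]

12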